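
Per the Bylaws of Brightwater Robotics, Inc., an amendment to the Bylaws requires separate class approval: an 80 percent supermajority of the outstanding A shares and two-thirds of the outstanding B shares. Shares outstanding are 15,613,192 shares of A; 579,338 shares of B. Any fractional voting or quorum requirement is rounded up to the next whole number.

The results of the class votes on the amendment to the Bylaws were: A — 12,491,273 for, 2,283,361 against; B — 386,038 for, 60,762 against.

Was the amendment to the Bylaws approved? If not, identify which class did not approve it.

A: 4/5 of 15613192 = 12490553.60, rounded up to 12490554; 12,490,554 required, 12,491,273 in favor — approved.
B: 2/3 of 579338 = 386225.33, rounded up to 386226; 386,226 required, 386,038 in favor — not approved.

Not approved — the B shares did not give the required vote.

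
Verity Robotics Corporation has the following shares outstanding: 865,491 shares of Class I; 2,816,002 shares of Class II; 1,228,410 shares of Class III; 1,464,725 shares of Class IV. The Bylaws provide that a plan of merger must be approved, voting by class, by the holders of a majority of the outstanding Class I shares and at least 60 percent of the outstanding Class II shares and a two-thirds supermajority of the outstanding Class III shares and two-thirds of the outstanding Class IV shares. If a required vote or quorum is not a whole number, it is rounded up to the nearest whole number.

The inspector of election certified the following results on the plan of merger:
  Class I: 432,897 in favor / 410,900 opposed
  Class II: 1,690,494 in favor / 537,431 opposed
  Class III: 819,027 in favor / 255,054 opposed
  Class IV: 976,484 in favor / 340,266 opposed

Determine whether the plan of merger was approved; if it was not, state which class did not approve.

Approved — every class gave the required vote.

Class I: a majority of 865491 is 432746; 432,746 required, 432,897 in favor — approved.
Class II: 3/5 of 2816002 = 1689601.20, rounded up to 1689602; 1,689,602 required, 1,690,494 in favor — approved.
Class III: 2/3 of 1228410 = 818940; 818,940 required, 819,027 in favor — approved.
Class IV: 2/3 of 1464725 = 976483.33, rounded up to 976484; 976,484 required, 976,484 in favor — approved.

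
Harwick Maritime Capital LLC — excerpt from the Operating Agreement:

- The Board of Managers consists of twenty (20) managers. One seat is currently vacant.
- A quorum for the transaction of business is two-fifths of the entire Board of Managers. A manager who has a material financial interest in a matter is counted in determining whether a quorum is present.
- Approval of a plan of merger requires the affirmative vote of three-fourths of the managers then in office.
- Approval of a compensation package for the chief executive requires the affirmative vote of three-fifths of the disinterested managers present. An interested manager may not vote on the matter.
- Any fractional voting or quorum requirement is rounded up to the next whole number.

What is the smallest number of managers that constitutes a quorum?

2/5 of 20 = 8.

8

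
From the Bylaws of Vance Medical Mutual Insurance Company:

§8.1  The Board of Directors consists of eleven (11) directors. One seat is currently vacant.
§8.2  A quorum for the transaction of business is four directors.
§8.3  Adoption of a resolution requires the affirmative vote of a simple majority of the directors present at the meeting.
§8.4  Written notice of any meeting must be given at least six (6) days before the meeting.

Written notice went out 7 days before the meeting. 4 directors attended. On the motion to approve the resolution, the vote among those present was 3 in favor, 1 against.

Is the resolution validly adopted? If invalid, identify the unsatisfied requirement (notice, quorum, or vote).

Notice: 7 days given; 6 required (7 ≥ 6). Satisfied.
Quorum: 4 present; quorum is 4. Satisfied.
Vote: the resolution requires a majority of the directors present (4). A majority of 4 is 3, so 3 affirmative votes are needed; 3 voted in favor. Satisfied.

Valid — all requirements satisfied.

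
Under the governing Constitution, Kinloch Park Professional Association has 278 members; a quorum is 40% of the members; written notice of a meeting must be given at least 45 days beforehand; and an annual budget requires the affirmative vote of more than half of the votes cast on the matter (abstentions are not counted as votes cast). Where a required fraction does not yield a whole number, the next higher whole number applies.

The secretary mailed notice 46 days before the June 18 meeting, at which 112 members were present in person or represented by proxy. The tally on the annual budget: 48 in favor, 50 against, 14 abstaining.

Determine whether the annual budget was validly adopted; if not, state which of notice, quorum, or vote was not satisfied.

Invalid — vote requirement not satisfied.

Notice: 46 days given; 45 required. Satisfied.
Quorum: 40% of 278 = 111.20, rounded up to 112; 112 present. Satisfied.
Vote: requires a majority of the votes cast (112 − 14 abstaining = 98); a majority of 98 is 50, so 50 needed; 48 in favor. Not satisfied.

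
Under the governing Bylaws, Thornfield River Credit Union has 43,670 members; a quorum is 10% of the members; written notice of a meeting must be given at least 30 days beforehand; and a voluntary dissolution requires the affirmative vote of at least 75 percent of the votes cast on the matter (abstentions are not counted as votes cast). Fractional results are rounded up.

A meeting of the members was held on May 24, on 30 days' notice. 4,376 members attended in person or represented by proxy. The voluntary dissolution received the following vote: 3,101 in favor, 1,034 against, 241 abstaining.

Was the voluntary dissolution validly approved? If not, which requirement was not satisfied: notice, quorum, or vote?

Invalid — vote requirement not satisfied.

Notice: 30 days given; 30 required. Satisfied.
Quorum: 10% of 43,670 = 4,367; 4,376 present. Satisfied.
Vote: requires three-fourths of the votes cast (4,376 − 241 abstaining = 4,135); 3/4 of 4135 = 3101.25, rounded up to 3102, so 3,102 needed; 3,101 in favor. Not satisfied.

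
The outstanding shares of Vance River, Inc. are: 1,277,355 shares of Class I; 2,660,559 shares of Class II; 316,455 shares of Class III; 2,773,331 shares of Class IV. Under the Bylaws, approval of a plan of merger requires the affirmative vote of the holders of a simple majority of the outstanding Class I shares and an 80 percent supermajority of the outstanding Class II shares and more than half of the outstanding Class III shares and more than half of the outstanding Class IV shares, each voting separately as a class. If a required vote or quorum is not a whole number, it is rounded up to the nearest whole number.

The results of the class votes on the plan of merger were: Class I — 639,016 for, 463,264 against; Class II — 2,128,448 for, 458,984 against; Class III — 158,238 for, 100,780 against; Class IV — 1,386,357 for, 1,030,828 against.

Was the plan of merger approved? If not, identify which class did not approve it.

Not approved — the Class IV shares did not give the required vote.

Class I: a majority of 1277355 is 638678; 638,678 required, 639,016 in favor — approved.
Class II: 4/5 of 2660559 = 2128447.20, rounded up to 2128448; 2,128,448 required, 2,128,448 in favor — approved.
Class III: a majority of 316455 is 158228; 158,228 required, 158,238 in favor — approved.
Class IV: a majority of 2773331 is 1386666; 1,386,666 required, 1,386,357 in favor — not approved.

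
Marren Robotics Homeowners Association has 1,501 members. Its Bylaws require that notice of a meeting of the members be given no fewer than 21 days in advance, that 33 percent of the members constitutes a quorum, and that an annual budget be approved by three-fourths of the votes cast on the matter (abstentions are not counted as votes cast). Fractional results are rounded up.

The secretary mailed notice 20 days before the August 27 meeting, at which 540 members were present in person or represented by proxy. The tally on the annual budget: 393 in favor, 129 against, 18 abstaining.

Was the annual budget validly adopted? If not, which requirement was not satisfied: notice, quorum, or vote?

Notice: 20 days given; 21 required. Not satisfied.
Quorum: 33% of 1,501 = 495.33, rounded up to 496; 540 present. Satisfied.
Vote: requires three-fourths of the votes cast (540 − 18 abstaining = 522); 3/4 of 522 = 391.50, rounded up to 392, so 392 needed; 393 in favor. Satisfied.

Invalid — notice requirement not satisfied.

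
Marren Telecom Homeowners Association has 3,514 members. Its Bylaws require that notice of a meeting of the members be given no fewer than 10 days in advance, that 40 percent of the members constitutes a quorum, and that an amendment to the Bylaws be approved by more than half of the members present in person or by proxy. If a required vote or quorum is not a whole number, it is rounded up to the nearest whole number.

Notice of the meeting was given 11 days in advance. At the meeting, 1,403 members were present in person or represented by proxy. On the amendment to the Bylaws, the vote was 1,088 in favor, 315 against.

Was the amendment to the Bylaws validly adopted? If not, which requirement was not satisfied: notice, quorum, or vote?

Notice: 11 days given; 10 required. Satisfied.
Quorum: 40% of 3,514 = 1,405.60, rounded up to 1,406; 1,403 present. Not satisfied.
Vote: requires a majority of those present (1,403); a majority of 1403 is 702, so 702 needed; 1,088 in favor. Satisfied.

Invalid — quorum requirement not satisfied.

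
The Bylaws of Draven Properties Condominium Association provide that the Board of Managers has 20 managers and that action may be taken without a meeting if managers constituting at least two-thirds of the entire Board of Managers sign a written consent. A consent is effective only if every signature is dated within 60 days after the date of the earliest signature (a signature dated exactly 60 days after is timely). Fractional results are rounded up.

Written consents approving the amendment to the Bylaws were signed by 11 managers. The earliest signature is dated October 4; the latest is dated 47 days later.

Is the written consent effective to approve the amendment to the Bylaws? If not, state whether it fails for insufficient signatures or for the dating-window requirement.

Not effective — insufficient signatures.

Signatures required: at least two-thirds of 20 — 2/3 of 20 = 13.33, rounded up to 14, so 14 needed; 11 signed. Insufficient.
Dating window: the latest signature is 47 days after the earliest; the limit is 60 days. Within the window.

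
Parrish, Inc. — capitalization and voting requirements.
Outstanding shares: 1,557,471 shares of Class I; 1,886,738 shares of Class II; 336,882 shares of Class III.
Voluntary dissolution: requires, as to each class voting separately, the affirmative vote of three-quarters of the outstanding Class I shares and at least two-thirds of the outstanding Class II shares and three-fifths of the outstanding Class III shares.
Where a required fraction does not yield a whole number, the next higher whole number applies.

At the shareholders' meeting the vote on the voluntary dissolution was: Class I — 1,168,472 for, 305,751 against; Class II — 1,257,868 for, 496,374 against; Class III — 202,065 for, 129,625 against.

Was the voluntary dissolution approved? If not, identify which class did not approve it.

Class I: 3/4 of 1557471 = 1168103.25, rounded up to 1168104; 1,168,104 required, 1,168,472 in favor — approved.
Class II: 2/3 of 1886738 = 1257825.33, rounded up to 1257826; 1,257,826 required, 1,257,868 in favor — approved.
Class III: 3/5 of 336882 = 202129.20, rounded up to 202130; 202,130 required, 202,065 in favor — not approved.

Not approved — the Class III shares did not give the required vote.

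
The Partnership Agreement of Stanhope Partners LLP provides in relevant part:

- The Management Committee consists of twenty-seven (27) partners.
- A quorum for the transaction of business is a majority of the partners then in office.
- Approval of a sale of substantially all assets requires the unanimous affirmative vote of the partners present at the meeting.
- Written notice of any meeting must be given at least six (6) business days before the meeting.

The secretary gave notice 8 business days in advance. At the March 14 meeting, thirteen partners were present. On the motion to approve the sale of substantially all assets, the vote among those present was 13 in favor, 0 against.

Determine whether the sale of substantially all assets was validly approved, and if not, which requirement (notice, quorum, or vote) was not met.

Invalid — quorum requirement not satisfied.

Notice: 8 business days given; 6 required (8 ≥ 6). Satisfied.
Quorum: 13 present; quorum is 14. Not satisfied.
Vote: the sale of substantially all assets requires the unanimous vote of the partners present (13). Unanimous means all 13, so 13 affirmative votes are needed; 13 voted in favor. Satisfied. (Moot — without a quorum no business can be validly transacted.)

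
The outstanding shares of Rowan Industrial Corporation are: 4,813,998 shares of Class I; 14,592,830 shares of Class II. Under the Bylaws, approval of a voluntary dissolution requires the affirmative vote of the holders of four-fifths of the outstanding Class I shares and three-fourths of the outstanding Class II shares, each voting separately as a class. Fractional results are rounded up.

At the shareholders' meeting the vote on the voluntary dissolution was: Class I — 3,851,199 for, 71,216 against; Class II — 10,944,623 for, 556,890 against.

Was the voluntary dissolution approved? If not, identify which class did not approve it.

Class I: 4/5 of 4813998 = 3851198.40, rounded up to 3851199; 3,851,199 required, 3,851,199 in favor — approved.
Class II: 3/4 of 14592830 = 10944622.50, rounded up to 10944623; 10,944,623 required, 10,944,623 in favor — approved.

Approved — every class gave the required vote.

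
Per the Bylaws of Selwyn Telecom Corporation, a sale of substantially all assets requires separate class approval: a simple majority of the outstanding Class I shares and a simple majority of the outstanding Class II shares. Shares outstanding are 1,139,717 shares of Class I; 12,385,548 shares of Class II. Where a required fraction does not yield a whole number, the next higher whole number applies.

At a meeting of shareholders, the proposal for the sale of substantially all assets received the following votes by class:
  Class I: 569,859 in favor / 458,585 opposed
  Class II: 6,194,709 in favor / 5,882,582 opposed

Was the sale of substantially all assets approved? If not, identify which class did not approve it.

Class I: a majority of 1139717 is 569859; 569,859 required, 569,859 in favor — approved.
Class II: a majority of 12385548 is 6192775; 6,192,775 required, 6,194,709 in favor — approved.

Approved — every class gave the required vote.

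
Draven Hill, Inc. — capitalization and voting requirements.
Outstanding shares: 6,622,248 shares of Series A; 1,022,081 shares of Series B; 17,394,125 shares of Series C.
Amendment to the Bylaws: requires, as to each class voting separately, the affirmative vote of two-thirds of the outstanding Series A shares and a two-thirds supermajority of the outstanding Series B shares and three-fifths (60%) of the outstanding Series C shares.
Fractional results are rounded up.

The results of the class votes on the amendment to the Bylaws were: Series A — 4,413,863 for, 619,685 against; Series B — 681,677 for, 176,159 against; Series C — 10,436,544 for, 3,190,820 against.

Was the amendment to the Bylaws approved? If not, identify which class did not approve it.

Series A: 2/3 of 6622248 = 4414832; 4,414,832 required, 4,413,863 in favor — not approved.
Series B: 2/3 of 1022081 = 681387.33, rounded up to 681388; 681,388 required, 681,677 in favor — approved.
Series C: 3/5 of 17394125 = 10436475; 10,436,475 required, 10,436,544 in favor — approved.

Not approved — the Series A shares did not give the required vote.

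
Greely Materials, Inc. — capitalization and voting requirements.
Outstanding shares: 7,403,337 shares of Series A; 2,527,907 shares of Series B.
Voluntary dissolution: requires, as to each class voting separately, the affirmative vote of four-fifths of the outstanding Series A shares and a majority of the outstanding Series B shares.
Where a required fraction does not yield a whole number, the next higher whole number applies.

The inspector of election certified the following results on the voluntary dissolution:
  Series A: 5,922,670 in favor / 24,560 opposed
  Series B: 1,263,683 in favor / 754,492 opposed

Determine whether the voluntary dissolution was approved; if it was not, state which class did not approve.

Not approved — the Series B shares did not give the required vote.

Series A: 4/5 of 7403337 = 5922669.60, rounded up to 5922670; 5,922,670 required, 5,922,670 in favor — approved.
Series B: a majority of 2527907 is 1263954; 1,263,954 required, 1,263,683 in favor — not approved.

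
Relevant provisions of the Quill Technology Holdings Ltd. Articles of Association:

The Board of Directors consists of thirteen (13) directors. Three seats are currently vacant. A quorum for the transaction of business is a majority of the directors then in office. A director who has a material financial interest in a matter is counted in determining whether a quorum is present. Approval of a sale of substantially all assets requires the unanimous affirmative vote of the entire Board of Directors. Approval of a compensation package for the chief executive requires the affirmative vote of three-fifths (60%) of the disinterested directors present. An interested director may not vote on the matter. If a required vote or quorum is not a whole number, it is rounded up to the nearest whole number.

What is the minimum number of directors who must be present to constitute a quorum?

6

A majority of 10 is 6.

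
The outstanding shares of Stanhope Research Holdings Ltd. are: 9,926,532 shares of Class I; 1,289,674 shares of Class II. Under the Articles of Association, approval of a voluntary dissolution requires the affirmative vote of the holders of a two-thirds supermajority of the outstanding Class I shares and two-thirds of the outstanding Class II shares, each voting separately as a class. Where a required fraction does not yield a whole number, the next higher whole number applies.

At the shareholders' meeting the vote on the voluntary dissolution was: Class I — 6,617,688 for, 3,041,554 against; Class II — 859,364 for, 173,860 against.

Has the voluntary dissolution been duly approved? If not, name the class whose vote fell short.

Class I: 2/3 of 9926532 = 6617688; 6,617,688 required, 6,617,688 in favor — approved.
Class II: 2/3 of 1289674 = 859782.67, rounded up to 859783; 859,783 required, 859,364 in favor — not approved.

Not approved — the Class II shares did not give the required vote.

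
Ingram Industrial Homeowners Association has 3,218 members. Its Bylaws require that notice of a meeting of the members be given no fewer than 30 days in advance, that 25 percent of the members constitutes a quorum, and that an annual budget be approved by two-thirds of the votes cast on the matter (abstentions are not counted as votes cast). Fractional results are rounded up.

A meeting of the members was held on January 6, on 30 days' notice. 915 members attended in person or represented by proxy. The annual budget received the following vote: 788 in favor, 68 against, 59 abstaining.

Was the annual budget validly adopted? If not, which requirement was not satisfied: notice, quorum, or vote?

Valid — all requirements satisfied.

Notice: 30 days given; 30 required. Satisfied.
Quorum: 25% of 3,218 = 804.50, rounded up to 805; 915 present. Satisfied.
Vote: requires two-thirds of the votes cast (915 − 59 abstaining = 856); 2/3 of 856 = 570.67, rounded up to 571, so 571 needed; 788 in favor. Satisfied.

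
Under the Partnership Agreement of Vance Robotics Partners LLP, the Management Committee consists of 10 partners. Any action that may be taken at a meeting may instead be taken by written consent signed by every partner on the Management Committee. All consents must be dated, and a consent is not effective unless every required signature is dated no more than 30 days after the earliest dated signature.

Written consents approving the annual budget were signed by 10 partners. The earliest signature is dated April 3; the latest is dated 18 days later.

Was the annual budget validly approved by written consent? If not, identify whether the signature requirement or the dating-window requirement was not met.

Signatures required: every one of 10 — unanimous means all 10, so 10 needed; 10 signed. Sufficient.
Dating window: the latest signature is 18 days after the earliest; the limit is 30 days. Within the window.

Effective — both the signature and dating-window requirements are satisfied.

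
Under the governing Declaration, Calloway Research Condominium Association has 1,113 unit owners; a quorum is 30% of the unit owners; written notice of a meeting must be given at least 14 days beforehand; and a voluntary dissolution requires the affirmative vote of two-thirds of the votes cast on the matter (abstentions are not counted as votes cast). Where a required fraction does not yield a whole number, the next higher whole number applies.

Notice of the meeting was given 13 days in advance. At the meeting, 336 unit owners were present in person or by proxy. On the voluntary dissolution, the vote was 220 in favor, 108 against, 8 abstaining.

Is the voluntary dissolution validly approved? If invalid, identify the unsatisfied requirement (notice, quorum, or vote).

Invalid — notice requirement not satisfied.

Notice: 13 days given; 14 required. Not satisfied.
Quorum: 30% of 1,113 = 333.90, rounded up to 334; 336 present. Satisfied.
Vote: requires two-thirds of the votes cast (336 − 8 abstaining = 328); 2/3 of 328 = 218.67, rounded up to 219, so 219 needed; 220 in favor. Satisfied.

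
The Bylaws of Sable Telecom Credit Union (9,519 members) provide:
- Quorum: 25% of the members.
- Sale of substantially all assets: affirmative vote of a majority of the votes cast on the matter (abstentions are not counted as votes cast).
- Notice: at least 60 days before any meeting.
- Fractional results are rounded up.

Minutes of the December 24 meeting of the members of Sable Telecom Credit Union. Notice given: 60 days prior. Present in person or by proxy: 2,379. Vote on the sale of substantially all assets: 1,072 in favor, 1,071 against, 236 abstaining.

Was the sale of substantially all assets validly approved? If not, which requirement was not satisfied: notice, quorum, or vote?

Notice: 60 days given; 60 required. Satisfied.
Quorum: 25% of 9,519 = 2,379.75, rounded up to 2,380; 2,379 present. Not satisfied.
Vote: requires a majority of the votes cast (2,379 − 236 abstaining = 2,143); a majority of 2143 is 1072, so 1,072 needed; 1,072 in favor. Satisfied.

Invalid — quorum requirement not satisfied.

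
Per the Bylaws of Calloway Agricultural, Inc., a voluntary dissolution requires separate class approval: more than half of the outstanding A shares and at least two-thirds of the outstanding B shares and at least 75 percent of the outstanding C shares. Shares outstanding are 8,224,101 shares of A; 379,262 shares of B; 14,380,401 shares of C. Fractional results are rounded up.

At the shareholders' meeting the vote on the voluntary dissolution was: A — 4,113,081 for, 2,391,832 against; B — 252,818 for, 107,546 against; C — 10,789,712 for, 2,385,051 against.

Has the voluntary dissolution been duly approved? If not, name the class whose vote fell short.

A: a majority of 8224101 is 4112051; 4,112,051 required, 4,113,081 in favor — approved.
B: 2/3 of 379262 = 252841.33, rounded up to 252842; 252,842 required, 252,818 in favor — not approved.
C: 3/4 of 14380401 = 10785300.75, rounded up to 10785301; 10,785,301 required, 10,789,712 in favor — approved.

Not approved — the B shares did not give the required vote.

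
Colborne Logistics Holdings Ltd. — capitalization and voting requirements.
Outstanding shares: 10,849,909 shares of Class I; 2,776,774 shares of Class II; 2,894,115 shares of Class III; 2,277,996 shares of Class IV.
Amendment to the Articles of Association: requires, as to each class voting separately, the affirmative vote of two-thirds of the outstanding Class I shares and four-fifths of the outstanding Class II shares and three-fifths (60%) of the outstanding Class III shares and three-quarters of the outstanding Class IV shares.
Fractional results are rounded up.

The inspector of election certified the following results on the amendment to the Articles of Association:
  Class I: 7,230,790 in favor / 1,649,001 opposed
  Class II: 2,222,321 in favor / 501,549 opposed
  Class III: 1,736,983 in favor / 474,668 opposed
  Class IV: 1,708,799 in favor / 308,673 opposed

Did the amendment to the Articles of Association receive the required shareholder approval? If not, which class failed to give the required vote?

Class I: 2/3 of 10849909 = 7233272.67, rounded up to 7233273; 7,233,273 required, 7,230,790 in favor — not approved.
Class II: 4/5 of 2776774 = 2221419.20, rounded up to 2221420; 2,221,420 required, 2,222,321 in favor — approved.
Class III: 3/5 of 2894115 = 1736469; 1,736,469 required, 1,736,983 in favor — approved.
Class IV: 3/4 of 2277996 = 1708497; 1,708,497 required, 1,708,799 in favor — approved.

Not approved — the Class I shares did not give the required vote.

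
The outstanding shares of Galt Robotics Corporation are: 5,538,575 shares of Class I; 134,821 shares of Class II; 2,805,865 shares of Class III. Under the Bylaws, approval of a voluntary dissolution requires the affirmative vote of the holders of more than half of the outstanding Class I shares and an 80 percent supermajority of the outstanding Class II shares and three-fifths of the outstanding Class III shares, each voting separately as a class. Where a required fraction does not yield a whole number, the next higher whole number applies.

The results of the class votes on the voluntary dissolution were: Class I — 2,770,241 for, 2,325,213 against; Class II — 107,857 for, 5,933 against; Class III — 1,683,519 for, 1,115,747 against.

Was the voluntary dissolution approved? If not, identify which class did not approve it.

Class I: a majority of 5538575 is 2769288; 2,769,288 required, 2,770,241 in favor — approved.
Class II: 4/5 of 134821 = 107856.80, rounded up to 107857; 107,857 required, 107,857 in favor — approved.
Class III: 3/5 of 2805865 = 1683519; 1,683,519 required, 1,683,519 in favor — approved.

Approved — every class gave the required vote.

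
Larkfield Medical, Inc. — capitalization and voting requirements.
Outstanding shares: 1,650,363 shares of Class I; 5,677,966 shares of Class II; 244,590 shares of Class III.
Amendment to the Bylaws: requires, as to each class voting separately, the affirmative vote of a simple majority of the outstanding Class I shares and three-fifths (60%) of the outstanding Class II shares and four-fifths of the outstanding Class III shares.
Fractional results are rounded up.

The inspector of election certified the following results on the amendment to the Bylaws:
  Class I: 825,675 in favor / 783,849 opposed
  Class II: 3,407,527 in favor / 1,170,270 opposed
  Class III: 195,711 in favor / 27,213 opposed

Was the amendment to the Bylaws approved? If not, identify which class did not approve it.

Class I: a majority of 1650363 is 825182; 825,182 required, 825,675 in favor — approved.
Class II: 3/5 of 5677966 = 3406779.60, rounded up to 3406780; 3,406,780 required, 3,407,527 in favor — approved.
Class III: 4/5 of 244590 = 195672; 195,672 required, 195,711 in favor — approved.

Approved — every class gave the required vote.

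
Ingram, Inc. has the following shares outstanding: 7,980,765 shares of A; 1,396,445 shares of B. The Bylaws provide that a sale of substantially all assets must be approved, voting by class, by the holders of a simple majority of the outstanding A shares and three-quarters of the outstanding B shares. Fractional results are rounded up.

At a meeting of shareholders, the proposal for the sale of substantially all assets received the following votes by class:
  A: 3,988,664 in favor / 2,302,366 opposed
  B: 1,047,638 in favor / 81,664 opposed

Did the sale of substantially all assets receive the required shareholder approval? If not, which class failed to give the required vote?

Not approved — the A shares did not give the required vote.

A: a majority of 7980765 is 3990383; 3,990,383 required, 3,988,664 in favor — not approved.
B: 3/4 of 1396445 = 1047333.75, rounded up to 1047334; 1,047,334 required, 1,047,638 in favor — approved.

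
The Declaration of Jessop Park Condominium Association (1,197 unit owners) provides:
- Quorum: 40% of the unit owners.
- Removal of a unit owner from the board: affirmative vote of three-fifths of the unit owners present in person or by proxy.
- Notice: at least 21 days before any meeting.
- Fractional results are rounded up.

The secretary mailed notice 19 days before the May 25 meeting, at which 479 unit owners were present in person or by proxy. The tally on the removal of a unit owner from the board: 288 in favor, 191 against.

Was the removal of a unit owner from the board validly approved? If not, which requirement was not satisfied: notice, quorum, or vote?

Notice: 19 days given; 21 required. Not satisfied.
Quorum: 40% of 1,197 = 478.80, rounded up to 479; 479 present. Satisfied.
Vote: requires three-fifths of those present (479); 3/5 of 479 = 287.40, rounded up to 288, so 288 needed; 288 in favor. Satisfied.

Invalid — notice requirement not satisfied.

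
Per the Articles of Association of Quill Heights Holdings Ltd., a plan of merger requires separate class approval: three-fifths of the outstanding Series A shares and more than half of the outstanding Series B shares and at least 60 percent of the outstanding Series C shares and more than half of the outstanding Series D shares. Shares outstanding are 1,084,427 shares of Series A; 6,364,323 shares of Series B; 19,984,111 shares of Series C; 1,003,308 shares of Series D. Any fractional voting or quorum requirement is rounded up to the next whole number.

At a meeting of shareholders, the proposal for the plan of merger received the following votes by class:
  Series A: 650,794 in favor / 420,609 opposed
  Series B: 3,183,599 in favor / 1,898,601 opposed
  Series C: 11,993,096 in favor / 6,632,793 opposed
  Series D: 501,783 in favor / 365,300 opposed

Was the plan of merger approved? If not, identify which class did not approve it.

Series A: 3/5 of 1084427 = 650656.20, rounded up to 650657; 650,657 required, 650,794 in favor — approved.
Series B: a majority of 6364323 is 3182162; 3,182,162 required, 3,183,599 in favor — approved.
Series C: 3/5 of 19984111 = 11990466.60, rounded up to 11990467; 11,990,467 required, 11,993,096 in favor — approved.
Series D: a majority of 1003308 is 501655; 501,655 required, 501,783 in favor — approved.

Approved — every class gave the required vote.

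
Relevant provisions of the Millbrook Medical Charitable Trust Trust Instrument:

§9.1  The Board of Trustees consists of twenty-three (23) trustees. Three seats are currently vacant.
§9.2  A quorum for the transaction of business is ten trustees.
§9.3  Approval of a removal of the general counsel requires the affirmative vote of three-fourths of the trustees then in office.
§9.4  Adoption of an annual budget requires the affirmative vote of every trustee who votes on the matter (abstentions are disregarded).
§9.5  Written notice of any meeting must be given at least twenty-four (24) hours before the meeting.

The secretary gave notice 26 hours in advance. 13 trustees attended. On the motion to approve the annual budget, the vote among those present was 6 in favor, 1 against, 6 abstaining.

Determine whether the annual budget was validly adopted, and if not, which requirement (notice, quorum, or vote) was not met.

Invalid — vote requirement not satisfied.

Notice: 26 hours given; 24 required (26 ≥ 24). Satisfied.
Quorum: 13 present; quorum is 10. Satisfied.
Vote: the annual budget requires the unanimous vote of the votes cast (13 present − 6 abstaining = 7). Unanimous means all 7, so 7 affirmative votes are needed; 6 voted in favor. Not satisfied.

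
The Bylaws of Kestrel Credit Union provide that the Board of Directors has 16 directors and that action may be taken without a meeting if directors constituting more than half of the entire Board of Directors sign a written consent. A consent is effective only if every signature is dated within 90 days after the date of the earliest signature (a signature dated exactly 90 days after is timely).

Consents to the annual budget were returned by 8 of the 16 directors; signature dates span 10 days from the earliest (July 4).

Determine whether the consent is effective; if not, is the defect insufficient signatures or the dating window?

Signatures required: more than half of 16 — a majority of 16 is 9, so 9 needed; 8 signed. Insufficient.
Dating window: the latest signature is 10 days after the earliest; the limit is 90 days. Within the window.

Not effective — insufficient signatures.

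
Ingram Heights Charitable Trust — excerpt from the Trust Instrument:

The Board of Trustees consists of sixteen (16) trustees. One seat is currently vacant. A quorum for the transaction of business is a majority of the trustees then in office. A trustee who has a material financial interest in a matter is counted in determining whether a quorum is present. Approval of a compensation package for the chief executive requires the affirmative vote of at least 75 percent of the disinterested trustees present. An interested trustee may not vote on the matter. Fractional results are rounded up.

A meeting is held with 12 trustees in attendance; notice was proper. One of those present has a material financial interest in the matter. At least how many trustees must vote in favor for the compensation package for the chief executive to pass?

9

The compensation package for the chief executive requires three-fourths of the disinterested trustees present (12 − 1 = 11).
3/4 of 11 = 8.25, rounded up to 9.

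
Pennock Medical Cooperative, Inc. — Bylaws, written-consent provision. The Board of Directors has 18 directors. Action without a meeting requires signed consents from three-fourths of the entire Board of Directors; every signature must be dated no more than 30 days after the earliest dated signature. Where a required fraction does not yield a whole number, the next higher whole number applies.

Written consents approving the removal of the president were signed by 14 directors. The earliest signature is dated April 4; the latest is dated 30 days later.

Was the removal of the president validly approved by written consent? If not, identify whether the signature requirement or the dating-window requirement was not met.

Signatures required: three-fourths of 18 — 3/4 of 18 = 13.50, rounded up to 14, so 14 needed; 14 signed. Sufficient.
Dating window: the latest signature is 30 days after the earliest; the limit is 30 days. Within the window.

Effective — both the signature and dating-window requirements are satisfied.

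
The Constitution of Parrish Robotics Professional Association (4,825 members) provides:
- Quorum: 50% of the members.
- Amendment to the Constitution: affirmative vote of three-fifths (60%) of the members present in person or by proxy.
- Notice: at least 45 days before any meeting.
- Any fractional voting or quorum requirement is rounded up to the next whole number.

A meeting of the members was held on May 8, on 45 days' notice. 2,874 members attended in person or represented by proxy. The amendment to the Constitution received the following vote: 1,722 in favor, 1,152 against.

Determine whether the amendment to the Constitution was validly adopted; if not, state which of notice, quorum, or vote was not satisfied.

Notice: 45 days given; 45 required. Satisfied.
Quorum: 50% of 4,825 = 2,412.50, rounded up to 2,413; 2,874 present. Satisfied.
Vote: requires three-fifths of those present (2,874); 3/5 of 2874 = 1724.40, rounded up to 1725, so 1,725 needed; 1,722 in favor. Not satisfied.

Invalid — vote requirement not satisfied.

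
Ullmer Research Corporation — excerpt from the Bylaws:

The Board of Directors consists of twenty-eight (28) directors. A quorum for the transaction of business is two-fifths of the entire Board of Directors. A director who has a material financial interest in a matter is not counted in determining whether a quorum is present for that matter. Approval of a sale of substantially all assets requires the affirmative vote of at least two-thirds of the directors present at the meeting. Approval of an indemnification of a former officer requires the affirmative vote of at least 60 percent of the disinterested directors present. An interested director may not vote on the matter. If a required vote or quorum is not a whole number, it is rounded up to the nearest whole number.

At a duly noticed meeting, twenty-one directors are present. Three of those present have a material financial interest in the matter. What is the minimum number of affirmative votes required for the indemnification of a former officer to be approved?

The indemnification of a former officer requires three-fifths of the disinterested directors present (21 − 3 = 18).
3/5 of 18 = 10.80, rounded up to 11.

11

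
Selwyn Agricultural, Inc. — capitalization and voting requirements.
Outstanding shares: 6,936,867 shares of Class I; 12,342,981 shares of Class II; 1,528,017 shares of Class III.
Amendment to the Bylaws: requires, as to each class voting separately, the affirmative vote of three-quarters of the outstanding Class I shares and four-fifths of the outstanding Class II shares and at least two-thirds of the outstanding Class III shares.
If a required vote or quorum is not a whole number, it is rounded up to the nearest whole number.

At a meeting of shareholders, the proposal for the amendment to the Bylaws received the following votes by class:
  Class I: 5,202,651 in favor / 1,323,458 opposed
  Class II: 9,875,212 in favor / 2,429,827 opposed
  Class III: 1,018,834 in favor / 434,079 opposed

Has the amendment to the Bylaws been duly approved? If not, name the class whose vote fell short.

Class I: 3/4 of 6936867 = 5202650.25, rounded up to 5202651; 5,202,651 required, 5,202,651 in favor — approved.
Class II: 4/5 of 12342981 = 9874384.80, rounded up to 9874385; 9,874,385 required, 9,875,212 in favor — approved.
Class III: 2/3 of 1528017 = 1018678; 1,018,678 required, 1,018,834 in favor — approved.

Approved — every class gave the required vote.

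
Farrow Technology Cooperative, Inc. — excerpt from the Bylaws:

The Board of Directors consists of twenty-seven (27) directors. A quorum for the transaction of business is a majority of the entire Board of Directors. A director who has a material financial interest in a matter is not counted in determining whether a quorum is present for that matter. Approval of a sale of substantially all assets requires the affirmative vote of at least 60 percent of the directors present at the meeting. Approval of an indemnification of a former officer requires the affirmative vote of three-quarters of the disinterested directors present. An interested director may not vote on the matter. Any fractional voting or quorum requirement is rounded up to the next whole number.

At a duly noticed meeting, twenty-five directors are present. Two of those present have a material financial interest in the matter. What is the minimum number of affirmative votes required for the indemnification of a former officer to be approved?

The indemnification of a former officer requires three-fourths of the disinterested directors present (25 − 2 = 23).
3/4 of 23 = 17.25, rounded up to 18.

18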